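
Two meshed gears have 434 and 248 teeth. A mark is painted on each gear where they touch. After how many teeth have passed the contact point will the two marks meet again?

We need the least common multiple of the intervals.
434 = 2 × 7 × 31
248 = 2^3 × 31
LCM(434, 248) = 2^3 × 7 × 31 = 1736.

1736 teeth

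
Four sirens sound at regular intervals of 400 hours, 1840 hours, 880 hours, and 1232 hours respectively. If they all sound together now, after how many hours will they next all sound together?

708400 hours

We need the least common multiple of the intervals.
400 = 2^4 × 5^2
1840 = 2^4 × 5 × 23
880 = 2^4 × 5 × 11
1232 = 2^4 × 7 × 11
LCM(400, 1840, 880, 1232) = 2^4 × 5^2 × 7 × 11 × 23 = 708400.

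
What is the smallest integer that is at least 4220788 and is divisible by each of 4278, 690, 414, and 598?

The integer must be a common multiple of 4278, 690, 414, and 598, so a multiple of their LCM.
4278 = 2 × 3 × 23 × 31
690 = 2 × 3 × 5 × 23
414 = 2 × 3^2 × 23
598 = 2 × 13 × 23
LCM(4278, 690, 414, 598) = 2 × 3^2 × 5 × 13 × 23 × 31 = 834210.
Smallest multiple of 834210 that is ≥ 4220788: ⌈4220788/834210⌉ × 834210 = 6 × 834210 = 5005260.

5005260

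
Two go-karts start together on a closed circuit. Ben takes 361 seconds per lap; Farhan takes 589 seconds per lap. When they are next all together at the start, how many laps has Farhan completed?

19 laps

They are all back at their starting positions together after one LCM of the periods.
361 = 19^2
589 = 19 × 31
LCM(361, 589) = 19^2 × 31 = 11191.
Laps for period 589: 11191 / 589 = 19.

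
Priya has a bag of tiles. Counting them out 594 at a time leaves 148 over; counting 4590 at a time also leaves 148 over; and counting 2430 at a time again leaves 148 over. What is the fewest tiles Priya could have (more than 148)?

454558

N − 148 must be a common multiple of 594, 4590, and 2430.
594 = 2 × 3^3 × 11
4590 = 2 × 3^3 × 5 × 17
2430 = 2 × 3^5 × 5
LCM(594, 4590, 2430) = 2 × 3^5 × 5 × 11 × 17 = 454410.
Smallest N > 148 is LCM + 148 = 454410 + 148 = 454558.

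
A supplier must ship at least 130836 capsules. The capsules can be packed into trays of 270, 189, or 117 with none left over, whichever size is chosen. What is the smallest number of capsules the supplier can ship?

The number of capsules must be a common multiple of 270, 189, and 117, so a multiple of their LCM.
270 = 2 × 3^3 × 5
189 = 3^3 × 7
117 = 3^2 × 13
LCM(270, 189, 117) = 2 × 3^3 × 5 × 7 × 13 = 24570.
Smallest multiple of 24570 that is ≥ 130836: ⌈130836/24570⌉ × 24570 = 6 × 24570 = 147420.

147420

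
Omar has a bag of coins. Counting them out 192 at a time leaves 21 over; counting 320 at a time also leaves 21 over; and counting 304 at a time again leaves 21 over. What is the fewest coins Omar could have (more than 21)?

N − 21 must be a common multiple of 192, 320, and 304.
192 = 2^6 × 3
320 = 2^6 × 5
304 = 2^4 × 19
LCM(192, 320, 304) = 2^6 × 3 × 5 × 19 = 18240.
Smallest N > 21 is LCM + 21 = 18240 + 21 = 18261.

18261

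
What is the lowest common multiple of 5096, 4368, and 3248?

886704

5096 = 2^3 × 7^2 × 13
4368 = 2^4 × 3 × 7 × 13
3248 = 2^4 × 7 × 29
LCM(5096, 4368, 3248) = 2^4 × 3 × 7^2 × 13 × 29 = 886704.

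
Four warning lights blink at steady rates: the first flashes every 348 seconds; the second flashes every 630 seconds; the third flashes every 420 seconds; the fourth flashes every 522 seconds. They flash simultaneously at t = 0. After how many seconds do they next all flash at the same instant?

We need the least common multiple of the intervals.
348 = 2^2 × 3 × 29
630 = 2 × 3^2 × 5 × 7
420 = 2^2 × 3 × 5 × 7
522 = 2 × 3^2 × 29
LCM(348, 630, 420, 522) = 2^2 × 3^2 × 5 × 7 × 29 = 36540.

36540 seconds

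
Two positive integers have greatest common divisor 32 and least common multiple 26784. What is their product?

857088

For any two positive integers, gcd × lcm = product = 32 × 26784 = 857088.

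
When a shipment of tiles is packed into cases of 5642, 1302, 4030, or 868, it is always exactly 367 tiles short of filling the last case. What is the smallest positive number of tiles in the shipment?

168893

Being 367 short of a full case of size k means N ≡ −367 (mod k), i.e. N + 367 is a multiple of each size.
5642 = 2 × 7 × 13 × 31
1302 = 2 × 3 × 7 × 31
4030 = 2 × 5 × 13 × 31
868 = 2^2 × 7 × 31
LCM(5642, 1302, 4030, 868) = 2^2 × 3 × 5 × 7 × 13 × 31 = 169260.
Smallest positive N is 169260 − 367 = 168893.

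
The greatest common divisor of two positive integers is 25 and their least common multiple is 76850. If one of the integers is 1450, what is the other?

1325

For two integers, gcd × lcm = product, so the other is (25 × 76850) / 1450 = 1921250 / 1450 = 1325.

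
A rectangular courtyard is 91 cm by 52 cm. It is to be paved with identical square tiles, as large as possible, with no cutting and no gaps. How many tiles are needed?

Tile side = gcd(91, 52).
91 = 7 × 13
52 = 2^2 × 13
gcd(91, 52) = 13.
Tiles: (91/13) × (52/13) = 7 × 4 = 28.

28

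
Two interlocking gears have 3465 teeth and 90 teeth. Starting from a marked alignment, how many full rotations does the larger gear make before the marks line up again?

All finish a whole number of cycles simultaneously at t = LCM of the periods.
3465 = 3^2 × 5 × 7 × 11
90 = 2 × 3^2 × 5
LCM(3465, 90) = 2 × 3^2 × 5 × 7 × 11 = 6930.
Rotations for period 3465: 6930 / 3465 = 2.

2 rotations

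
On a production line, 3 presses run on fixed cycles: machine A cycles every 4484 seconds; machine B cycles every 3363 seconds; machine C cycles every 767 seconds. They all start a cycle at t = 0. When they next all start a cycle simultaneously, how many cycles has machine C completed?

They are all back at their starting positions together after one LCM of the periods.
4484 = 2^2 × 19 × 59
3363 = 3 × 19 × 59
767 = 13 × 59
LCM(4484, 3363, 767) = 2^2 × 3 × 13 × 19 × 59 = 174876.
Cycles for period 767: 174876 / 767 = 228.

228 cycles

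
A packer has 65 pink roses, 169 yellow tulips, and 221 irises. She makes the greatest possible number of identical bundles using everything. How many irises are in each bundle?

17

Number of bundles = gcd(65, 169, 221).
65 = 5 × 13
169 = 13^2
221 = 13 × 17
gcd(65, 169, 221) = 13.
irises per bundle = 221 / 13 = 17.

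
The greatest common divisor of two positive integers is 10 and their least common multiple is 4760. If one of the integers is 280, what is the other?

170

For two integers, gcd × lcm = product, so the other is (10 × 4760) / 280 = 47600 / 280 = 170.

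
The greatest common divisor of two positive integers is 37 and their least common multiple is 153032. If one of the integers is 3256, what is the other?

1739

For two integers, gcd × lcm = product, so the other is (37 × 153032) / 3256 = 5662184 / 3256 = 1739.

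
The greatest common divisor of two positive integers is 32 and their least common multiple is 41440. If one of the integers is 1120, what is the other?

1184

For two integers, gcd × lcm = product, so the other is (32 × 41440) / 1120 = 1326080 / 1120 = 1184.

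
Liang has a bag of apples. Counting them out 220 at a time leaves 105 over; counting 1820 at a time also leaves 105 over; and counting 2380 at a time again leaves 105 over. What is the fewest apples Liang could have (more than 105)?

340445

N − 105 must be a common multiple of 220, 1820, and 2380.
220 = 2^2 × 5 × 11
1820 = 2^2 × 5 × 7 × 13
2380 = 2^2 × 5 × 7 × 17
LCM(220, 1820, 2380) = 2^2 × 5 × 7 × 11 × 13 × 17 = 340340.
Smallest N > 105 is LCM + 105 = 340340 + 105 = 340445.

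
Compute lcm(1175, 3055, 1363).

442975

1175 = 5^2 × 47
3055 = 5 × 13 × 47
1363 = 29 × 47
LCM(1175, 3055, 1363) = 5^2 × 13 × 29 × 47 = 442975.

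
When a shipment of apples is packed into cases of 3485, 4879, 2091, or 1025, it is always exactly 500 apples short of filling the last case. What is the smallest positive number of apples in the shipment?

365425

Being 500 short of a full case of size k means N ≡ −500 (mod k), i.e. N + 500 is a multiple of each size.
3485 = 5 × 17 × 41
4879 = 7 × 17 × 41
2091 = 3 × 17 × 41
1025 = 5^2 × 41
LCM(3485, 4879, 2091, 1025) = 3 × 5^2 × 7 × 17 × 41 = 365925.
Smallest positive N is 365925 − 500 = 365425.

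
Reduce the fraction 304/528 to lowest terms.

19/33

304 = 2^4 × 19
528 = 2^4 × 3 × 11
gcd(304, 528) = 2^4 = 16.
Divide numerator and denominator by 16: 304/528 = 19/33.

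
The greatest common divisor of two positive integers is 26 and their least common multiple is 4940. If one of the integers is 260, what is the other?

For two integers, gcd × lcm = product, so the other is (26 × 4940) / 260 = 128440 / 260 = 494.

494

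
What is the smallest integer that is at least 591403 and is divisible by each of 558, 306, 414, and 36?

872712

The integer must be a common multiple of 558, 306, 414, and 36, so a multiple of their LCM.
558 = 2 × 3^2 × 31
306 = 2 × 3^2 × 17
414 = 2 × 3^2 × 23
36 = 2^2 × 3^2
LCM(558, 306, 414, 36) = 2^2 × 3^2 × 17 × 23 × 31 = 436356.
Smallest multiple of 436356 that is ≥ 591403: ⌈591403/436356⌉ × 436356 = 2 × 436356 = 872712.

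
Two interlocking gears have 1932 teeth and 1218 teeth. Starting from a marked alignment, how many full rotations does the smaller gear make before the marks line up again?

They are all back at their starting positions together after one LCM of the periods.
1932 = 2^2 × 3 × 7 × 23
1218 = 2 × 3 × 7 × 29
LCM(1932, 1218) = 2^2 × 3 × 7 × 23 × 29 = 56028.
Rotations for period 1218: 56028 / 1218 = 46.

46 rotations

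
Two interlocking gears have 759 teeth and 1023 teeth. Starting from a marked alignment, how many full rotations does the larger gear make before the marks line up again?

They are all back at their starting positions together after one LCM of the periods.
759 = 3 × 11 × 23
1023 = 3 × 11 × 31
LCM(759, 1023) = 3 × 11 × 23 × 31 = 23529.
Rotations for period 1023: 23529 / 1023 = 23.

23 rotations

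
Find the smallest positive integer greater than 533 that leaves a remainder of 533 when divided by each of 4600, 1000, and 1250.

N − 533 must be a common multiple of 4600, 1000, and 1250.
4600 = 2^3 × 5^2 × 23
1000 = 2^3 × 5^3
1250 = 2 × 5^4
LCM(4600, 1000, 1250) = 2^3 × 5^4 × 23 = 115000.
Smallest N > 533 is LCM + 533 = 115000 + 533 = 115533.

115533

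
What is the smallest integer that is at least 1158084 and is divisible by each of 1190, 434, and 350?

1291150

The integer must be a common multiple of 1190, 434, and 350, so a multiple of their LCM.
1190 = 2 × 5 × 7 × 17
434 = 2 × 7 × 31
350 = 2 × 5^2 × 7
LCM(1190, 434, 350) = 2 × 5^2 × 7 × 17 × 31 = 184450.
Smallest multiple of 184450 that is ≥ 1158084: ⌈1158084/184450⌉ × 184450 = 7 × 184450 = 1291150.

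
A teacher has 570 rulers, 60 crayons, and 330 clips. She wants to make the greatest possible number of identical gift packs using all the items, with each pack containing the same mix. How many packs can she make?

The pack count must divide each quantity, so the greatest is gcd(570, 60, 330).
570 = 2 × 3 × 5 × 19
60 = 2^2 × 3 × 5
330 = 2 × 3 × 5 × 11
gcd(570, 60, 330) = 2 × 3 × 5 = 30.

30 packs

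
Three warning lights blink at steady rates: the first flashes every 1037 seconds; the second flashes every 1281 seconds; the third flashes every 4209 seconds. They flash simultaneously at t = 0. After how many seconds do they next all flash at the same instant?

500871 seconds

The first simultaneous occurrence is after LCM of the individual periods.
1037 = 17 × 61
1281 = 3 × 7 × 61
4209 = 3 × 23 × 61
LCM(1037, 1281, 4209) = 3 × 7 × 17 × 23 × 61 = 500871.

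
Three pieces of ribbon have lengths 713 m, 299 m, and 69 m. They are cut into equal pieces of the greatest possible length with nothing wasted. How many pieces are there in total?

Piece length = gcd(713, 299, 69).
713 = 23 × 31
299 = 13 × 23
69 = 3 × 23
gcd(713, 299, 69) = 23.
Total pieces = 713/23 + 299/23 + 69/23 = 31 + 13 + 3 = 47.

47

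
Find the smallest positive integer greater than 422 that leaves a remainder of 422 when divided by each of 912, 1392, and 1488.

N − 422 must be a common multiple of 912, 1392, and 1488.
912 = 2^4 × 3 × 19
1392 = 2^4 × 3 × 29
1488 = 2^4 × 3 × 31
LCM(912, 1392, 1488) = 2^4 × 3 × 19 × 29 × 31 = 819888.
Smallest N > 422 is LCM + 422 = 819888 + 422 = 820310.

820310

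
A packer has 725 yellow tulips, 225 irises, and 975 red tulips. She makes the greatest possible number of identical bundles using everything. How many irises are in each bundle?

Number of bundles = gcd(725, 225, 975).
725 = 5^2 × 29
225 = 3^2 × 5^2
975 = 3 × 5^2 × 13
gcd(725, 225, 975) = 5^2 = 25.
irises per bundle = 225 / 25 = 9.

9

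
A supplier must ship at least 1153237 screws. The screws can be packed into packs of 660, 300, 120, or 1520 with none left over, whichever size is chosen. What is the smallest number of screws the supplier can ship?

1254000

The number of screws must be a common multiple of 660, 300, 120, and 1520, so a multiple of their LCM.
660 = 2^2 × 3 × 5 × 11
300 = 2^2 × 3 × 5^2
120 = 2^3 × 3 × 5
1520 = 2^4 × 5 × 19
LCM(660, 300, 120, 1520) = 2^4 × 3 × 5^2 × 11 × 19 = 250800.
Smallest multiple of 250800 that is ≥ 1153237: ⌈1153237/250800⌉ × 250800 = 5 × 250800 = 1254000.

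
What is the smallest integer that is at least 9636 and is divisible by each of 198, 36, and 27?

The integer must be a common multiple of 198, 36, and 27, so a multiple of their LCM.
198 = 2 × 3^2 × 11
36 = 2^2 × 3^2
27 = 3^3
LCM(198, 36, 27) = 2^2 × 3^3 × 11 = 1188.
Smallest multiple of 1188 that is ≥ 9636: ⌈9636/1188⌉ × 1188 = 9 × 1188 = 10692.

10692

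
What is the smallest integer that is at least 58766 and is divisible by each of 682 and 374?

69564

The integer must be a common multiple of 682 and 374, so a multiple of their LCM.
682 = 2 × 11 × 31
374 = 2 × 11 × 17
LCM(682, 374) = 2 × 11 × 17 × 31 = 11594.
Smallest multiple of 11594 that is ≥ 58766: ⌈58766/11594⌉ × 11594 = 6 × 11594 = 69564.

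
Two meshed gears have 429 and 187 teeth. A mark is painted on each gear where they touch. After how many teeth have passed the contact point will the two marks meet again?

7293 teeth

The first simultaneous occurrence is after LCM of the individual periods.
429 = 3 × 11 × 13
187 = 11 × 17
LCM(429, 187) = 3 × 11 × 13 × 17 = 7293.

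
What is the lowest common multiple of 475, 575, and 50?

475 = 5^2 × 19
575 = 5^2 × 23
50 = 2 × 5^2
LCM(475, 575, 50) = 2 × 5^2 × 19 × 23 = 21850.

21850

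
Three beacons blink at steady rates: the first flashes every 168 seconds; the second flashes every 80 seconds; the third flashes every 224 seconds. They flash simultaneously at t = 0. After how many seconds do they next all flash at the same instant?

They coincide at every common multiple of the periods; the first is the LCM.
168 = 2^3 × 3 × 7
80 = 2^4 × 5
224 = 2^5 × 7
LCM(168, 80, 224) = 2^5 × 3 × 5 × 7 = 3360.

3360 seconds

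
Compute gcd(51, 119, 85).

51 = 3 × 17
119 = 7 × 17
85 = 5 × 17
gcd(51, 119, 85) = 17.

17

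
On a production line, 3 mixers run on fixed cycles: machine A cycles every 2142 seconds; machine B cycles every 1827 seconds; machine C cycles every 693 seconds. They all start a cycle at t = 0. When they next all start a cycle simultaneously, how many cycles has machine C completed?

They are all back at their starting positions together after one LCM of the periods.
2142 = 2 × 3^2 × 7 × 17
1827 = 3^2 × 7 × 29
693 = 3^2 × 7 × 11
LCM(2142, 1827, 693) = 2 × 3^2 × 7 × 11 × 17 × 29 = 683298.
Cycles for period 693: 683298 / 693 = 986.

986 cycles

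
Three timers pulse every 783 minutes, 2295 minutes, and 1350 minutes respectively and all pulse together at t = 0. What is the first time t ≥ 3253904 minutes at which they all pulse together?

3327750 minutes

Joint pulses occur at multiples of LCM(783, 2295, 1350).
783 = 3^3 × 29
2295 = 3^3 × 5 × 17
1350 = 2 × 3^3 × 5^2
LCM(783, 2295, 1350) = 2 × 3^3 × 5^2 × 17 × 29 = 665550.
Smallest multiple of 665550 that is ≥ 3253904: ⌈3253904/665550⌉ × 665550 = 5 × 665550 = 3327750.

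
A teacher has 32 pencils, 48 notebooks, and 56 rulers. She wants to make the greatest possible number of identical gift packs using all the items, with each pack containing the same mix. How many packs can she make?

The pack count must divide each quantity, so the greatest is gcd(32, 48, 56).
32 = 2^5
48 = 2^4 × 3
56 = 2^3 × 7
gcd(32, 48, 56) = 2^3 = 8.

8 packs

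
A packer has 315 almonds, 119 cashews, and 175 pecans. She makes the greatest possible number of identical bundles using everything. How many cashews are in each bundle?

17

Number of bundles = gcd(315, 119, 175).
315 = 3^2 × 5 × 7
119 = 7 × 17
175 = 5^2 × 7
gcd(315, 119, 175) = 7.
cashews per bundle = 119 / 7 = 17.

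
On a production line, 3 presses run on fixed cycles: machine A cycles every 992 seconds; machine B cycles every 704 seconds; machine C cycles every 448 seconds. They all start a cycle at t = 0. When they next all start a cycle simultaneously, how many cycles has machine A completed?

They are all back at their starting positions together after one LCM of the periods.
992 = 2^5 × 31
704 = 2^6 × 11
448 = 2^6 × 7
LCM(992, 704, 448) = 2^6 × 7 × 11 × 31 = 152768.
Cycles for period 992: 152768 / 992 = 154.

154 cycles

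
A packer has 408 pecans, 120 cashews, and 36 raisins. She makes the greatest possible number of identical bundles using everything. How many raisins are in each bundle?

3

Number of bundles = gcd(408, 120, 36).
408 = 2^3 × 3 × 17
120 = 2^3 × 3 × 5
36 = 2^2 × 3^2
gcd(408, 120, 36) = 2^2 × 3 = 12.
raisins per bundle = 36 / 12 = 3.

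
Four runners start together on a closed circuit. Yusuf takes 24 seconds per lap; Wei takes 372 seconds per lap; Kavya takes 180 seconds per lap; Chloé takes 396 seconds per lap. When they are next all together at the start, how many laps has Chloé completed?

All finish a whole number of cycles simultaneously at t = LCM of the periods.
24 = 2^3 × 3
372 = 2^2 × 3 × 31
180 = 2^2 × 3^2 × 5
396 = 2^2 × 3^2 × 11
LCM(24, 372, 180, 396) = 2^3 × 3^2 × 5 × 11 × 31 = 122760.
Laps for period 396: 122760 / 396 = 310.

310 laps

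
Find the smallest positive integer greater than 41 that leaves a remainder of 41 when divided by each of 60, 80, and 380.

4601

N − 41 must be a common multiple of 60, 80, and 380.
60 = 2^2 × 3 × 5
80 = 2^4 × 5
380 = 2^2 × 5 × 19
LCM(60, 80, 380) = 2^4 × 3 × 5 × 19 = 4560.
Smallest N > 41 is LCM + 41 = 4560 + 41 = 4601.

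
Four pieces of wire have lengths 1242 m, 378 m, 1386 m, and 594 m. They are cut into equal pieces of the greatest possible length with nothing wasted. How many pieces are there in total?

Piece length = gcd(1242, 378, 1386, 594).
1242 = 2 × 3^3 × 23
378 = 2 × 3^3 × 7
1386 = 2 × 3^2 × 7 × 11
594 = 2 × 3^3 × 11
gcd(1242, 378, 1386, 594) = 2 × 3^2 = 18.
Total pieces = 1242/18 + 378/18 + 1386/18 + 594/18 = 69 + 21 + 77 + 33 = 200.

200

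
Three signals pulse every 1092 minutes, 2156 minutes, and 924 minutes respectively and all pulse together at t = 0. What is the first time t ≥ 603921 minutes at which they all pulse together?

Joint pulses occur at multiples of LCM(1092, 2156, 924).
1092 = 2^2 × 3 × 7 × 13
2156 = 2^2 × 7^2 × 11
924 = 2^2 × 3 × 7 × 11
LCM(1092, 2156, 924) = 2^2 × 3 × 7^2 × 11 × 13 = 84084.
Smallest multiple of 84084 that is ≥ 603921: ⌈603921/84084⌉ × 84084 = 8 × 84084 = 672672.

672672 minutes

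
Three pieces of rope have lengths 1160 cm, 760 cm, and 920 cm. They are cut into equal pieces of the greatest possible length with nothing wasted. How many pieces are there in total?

71

Piece length = gcd(1160, 760, 920).
1160 = 2^3 × 5 × 29
760 = 2^3 × 5 × 19
920 = 2^3 × 5 × 23
gcd(1160, 760, 920) = 2^3 × 5 = 40.
Total pieces = 1160/40 + 760/40 + 920/40 = 29 + 19 + 23 = 71.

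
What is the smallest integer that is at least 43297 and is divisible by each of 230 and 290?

The integer must be a common multiple of 230 and 290, so a multiple of their LCM.
230 = 2 × 5 × 23
290 = 2 × 5 × 29
LCM(230, 290) = 2 × 5 × 23 × 29 = 6670.
Smallest multiple of 6670 that is ≥ 43297: ⌈43297/6670⌉ × 6670 = 7 × 6670 = 46690.

46690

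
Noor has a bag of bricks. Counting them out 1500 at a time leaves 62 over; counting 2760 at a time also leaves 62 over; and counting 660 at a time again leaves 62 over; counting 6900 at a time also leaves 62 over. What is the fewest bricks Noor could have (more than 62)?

N − 62 must be a common multiple of 1500, 2760, 660, and 6900.
1500 = 2^2 × 3 × 5^3
2760 = 2^3 × 3 × 5 × 23
660 = 2^2 × 3 × 5 × 11
6900 = 2^2 × 3 × 5^2 × 23
LCM(1500, 2760, 660, 6900) = 2^3 × 3 × 5^3 × 11 × 23 = 759000.
Smallest N > 62 is LCM + 62 = 759000 + 62 = 759062.

759062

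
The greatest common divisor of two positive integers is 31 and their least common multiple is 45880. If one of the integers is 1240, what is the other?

1147

For two integers, gcd × lcm = product, so the other is (31 × 45880) / 1240 = 1422280 / 1240 = 1147.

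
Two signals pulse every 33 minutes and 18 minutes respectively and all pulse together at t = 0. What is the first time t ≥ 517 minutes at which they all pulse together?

Joint pulses occur at multiples of LCM(33, 18).
33 = 3 × 11
18 = 2 × 3^2
LCM(33, 18) = 2 × 3^2 × 11 = 198.
Smallest multiple of 198 that is ≥ 517: ⌈517/198⌉ × 198 = 3 × 198 = 594.

594 minutes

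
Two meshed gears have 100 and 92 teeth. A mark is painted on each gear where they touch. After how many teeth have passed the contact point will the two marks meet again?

We need the least common multiple of the intervals.
100 = 2^2 × 5^2
92 = 2^2 × 23
LCM(100, 92) = 2^2 × 5^2 × 23 = 2300.

2300 teeth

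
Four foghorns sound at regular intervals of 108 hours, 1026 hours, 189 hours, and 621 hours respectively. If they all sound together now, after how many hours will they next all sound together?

330372 hours

We need the least common multiple of the intervals.
108 = 2^2 × 3^3
1026 = 2 × 3^3 × 19
189 = 3^3 × 7
621 = 3^3 × 23
LCM(108, 1026, 189, 621) = 2^2 × 3^3 × 7 × 19 × 23 = 330372.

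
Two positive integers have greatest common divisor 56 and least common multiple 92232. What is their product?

For any two positive integers, gcd × lcm = product = 56 × 92232 = 5164992.

5164992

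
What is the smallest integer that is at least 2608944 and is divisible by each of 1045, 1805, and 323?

2700280

The integer must be a common multiple of 1045, 1805, and 323, so a multiple of their LCM.
1045 = 5 × 11 × 19
1805 = 5 × 19^2
323 = 17 × 19
LCM(1045, 1805, 323) = 5 × 11 × 17 × 19^2 = 337535.
Smallest multiple of 337535 that is ≥ 2608944: ⌈2608944/337535⌉ × 337535 = 8 × 337535 = 2700280.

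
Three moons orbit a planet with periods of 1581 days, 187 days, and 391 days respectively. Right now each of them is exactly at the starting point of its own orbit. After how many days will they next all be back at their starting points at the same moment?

The first simultaneous occurrence is after LCM of the individual periods.
1581 = 3 × 17 × 31
187 = 11 × 17
391 = 17 × 23
LCM(1581, 187, 391) = 3 × 11 × 17 × 23 × 31 = 399993.

399993 days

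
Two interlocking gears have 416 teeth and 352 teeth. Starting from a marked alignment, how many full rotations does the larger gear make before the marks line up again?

They are all back at their starting positions together after one LCM of the periods.
416 = 2^5 × 13
352 = 2^5 × 11
LCM(416, 352) = 2^5 × 11 × 13 = 4576.
Rotations for period 416: 4576 / 416 = 11.

11 rotations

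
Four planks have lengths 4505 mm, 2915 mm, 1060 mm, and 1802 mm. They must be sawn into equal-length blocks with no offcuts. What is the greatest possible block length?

53 mm

This is the greatest common divisor of 4505, 2915, 1060, and 1802.
4505 = 5 × 17 × 53
2915 = 5 × 11 × 53
1060 = 2^2 × 5 × 53
1802 = 2 × 17 × 53
gcd(4505, 2915, 1060, 1802) = 53.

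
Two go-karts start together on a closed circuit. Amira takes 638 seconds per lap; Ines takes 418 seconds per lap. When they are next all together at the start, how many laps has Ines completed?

They are all back at their starting positions together after one LCM of the periods.
638 = 2 × 11 × 29
418 = 2 × 11 × 19
LCM(638, 418) = 2 × 11 × 19 × 29 = 12122.
Laps for period 418: 12122 / 418 = 29.

29 laps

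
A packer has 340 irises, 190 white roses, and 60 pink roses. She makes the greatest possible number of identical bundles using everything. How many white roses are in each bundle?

19

Number of bundles = gcd(340, 190, 60).
340 = 2^2 × 5 × 17
190 = 2 × 5 × 19
60 = 2^2 × 3 × 5
gcd(340, 190, 60) = 2 × 5 = 10.
white roses per bundle = 190 / 10 = 19.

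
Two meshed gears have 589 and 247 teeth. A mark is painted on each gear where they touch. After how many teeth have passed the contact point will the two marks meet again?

7657 teeth

We need the least common multiple of the intervals.
589 = 19 × 31
247 = 13 × 19
LCM(589, 247) = 13 × 19 × 31 = 7657.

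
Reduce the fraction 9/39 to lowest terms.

3/13

9 = 3^2
39 = 3 × 13
gcd(9, 39) = 3.
Divide numerator and denominator by 3: 9/39 = 3/13.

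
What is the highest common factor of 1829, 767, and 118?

1829 = 31 × 59
767 = 13 × 59
118 = 2 × 59
gcd(1829, 767, 118) = 59.

59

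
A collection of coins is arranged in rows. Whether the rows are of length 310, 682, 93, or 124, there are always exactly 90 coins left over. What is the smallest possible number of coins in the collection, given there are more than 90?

20550

N − 90 must be a common multiple of 310, 682, 93, and 124.
310 = 2 × 5 × 31
682 = 2 × 11 × 31
93 = 3 × 31
124 = 2^2 × 31
LCM(310, 682, 93, 124) = 2^2 × 3 × 5 × 11 × 31 = 20460.
Smallest N > 90 is LCM + 90 = 20460 + 90 = 20550.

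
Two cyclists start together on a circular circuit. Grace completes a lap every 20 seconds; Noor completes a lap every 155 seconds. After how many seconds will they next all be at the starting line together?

They coincide at every common multiple of the periods; the first is the LCM.
20 = 2^2 × 5
155 = 5 × 31
LCM(20, 155) = 2^2 × 5 × 31 = 620.

620 seconds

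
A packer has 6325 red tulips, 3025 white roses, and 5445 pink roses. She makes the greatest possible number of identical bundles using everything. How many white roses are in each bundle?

55

Number of bundles = gcd(6325, 3025, 5445).
6325 = 5^2 × 11 × 23
3025 = 5^2 × 11^2
5445 = 3^2 × 5 × 11^2
gcd(6325, 3025, 5445) = 5 × 11 = 55.
white roses per bundle = 3025 / 55 = 55.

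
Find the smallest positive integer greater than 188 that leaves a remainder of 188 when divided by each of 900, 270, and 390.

N − 188 must be a common multiple of 900, 270, and 390.
900 = 2^2 × 3^2 × 5^2
270 = 2 × 3^3 × 5
390 = 2 × 3 × 5 × 13
LCM(900, 270, 390) = 2^2 × 3^3 × 5^2 × 13 = 35100.
Smallest N > 188 is LCM + 188 = 35100 + 188 = 35288.

35288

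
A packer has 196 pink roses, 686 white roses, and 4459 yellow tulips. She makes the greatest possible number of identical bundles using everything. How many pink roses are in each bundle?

4

Number of bundles = gcd(196, 686, 4459).
196 = 2^2 × 7^2
686 = 2 × 7^3
4459 = 7^3 × 13
gcd(196, 686, 4459) = 7^2 = 49.
pink roses per bundle = 196 / 49 = 4.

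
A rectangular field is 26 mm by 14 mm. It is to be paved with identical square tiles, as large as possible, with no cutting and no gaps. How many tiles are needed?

91

Tile side = gcd(26, 14).
26 = 2 × 13
14 = 2 × 7
gcd(26, 14) = 2.
Tiles: (26/2) × (14/2) = 13 × 7 = 91.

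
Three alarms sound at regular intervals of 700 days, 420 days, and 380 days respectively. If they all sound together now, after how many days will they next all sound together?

39900 days

The first simultaneous occurrence is after LCM of the individual periods.
700 = 2^2 × 5^2 × 7
420 = 2^2 × 3 × 5 × 7
380 = 2^2 × 5 × 19
LCM(700, 420, 380) = 2^2 × 3 × 5^2 × 7 × 19 = 39900.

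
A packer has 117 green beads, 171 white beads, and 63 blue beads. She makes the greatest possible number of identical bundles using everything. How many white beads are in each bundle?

Number of bundles = gcd(117, 171, 63).
117 = 3^2 × 13
171 = 3^2 × 19
63 = 3^2 × 7
gcd(117, 171, 63) = 3^2 = 9.
white beads per bundle = 171 / 9 = 19.

19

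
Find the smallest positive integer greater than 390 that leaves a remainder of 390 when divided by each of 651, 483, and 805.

75255

N − 390 must be a common multiple of 651, 483, and 805.
651 = 3 × 7 × 31
483 = 3 × 7 × 23
805 = 5 × 7 × 23
LCM(651, 483, 805) = 3 × 5 × 7 × 23 × 31 = 74865.
Smallest N > 390 is LCM + 390 = 74865 + 390 = 75255.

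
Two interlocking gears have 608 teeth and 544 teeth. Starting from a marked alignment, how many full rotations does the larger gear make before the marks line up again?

All finish a whole number of cycles simultaneously at t = LCM of the periods.
608 = 2^5 × 19
544 = 2^5 × 17
LCM(608, 544) = 2^5 × 17 × 19 = 10336.
Rotations for period 608: 10336 / 608 = 17.

17 rotations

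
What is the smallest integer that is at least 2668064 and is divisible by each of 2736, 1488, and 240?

2968560

The integer must be a common multiple of 2736, 1488, and 240, so a multiple of their LCM.
2736 = 2^4 × 3^2 × 19
1488 = 2^4 × 3 × 31
240 = 2^4 × 3 × 5
LCM(2736, 1488, 240) = 2^4 × 3^2 × 5 × 19 × 31 = 424080.
Smallest multiple of 424080 that is ≥ 2668064: ⌈2668064/424080⌉ × 424080 = 7 × 424080 = 2968560.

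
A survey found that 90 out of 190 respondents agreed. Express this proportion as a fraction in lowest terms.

90 = 2 × 3^2 × 5
190 = 2 × 5 × 19
gcd(90, 190) = 2 × 5 = 10.
Divide numerator and denominator by 10: 90/190 = 9/19.

9/19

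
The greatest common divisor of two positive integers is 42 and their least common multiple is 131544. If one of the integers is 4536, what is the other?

1218

For two integers, gcd × lcm = product, so the other is (42 × 131544) / 4536 = 5524848 / 4536 = 1218.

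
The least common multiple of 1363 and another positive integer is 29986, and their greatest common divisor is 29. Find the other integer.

638

gcd × lcm = product of the two integers, so the other integer is (29 × 29986) / 1363 = 638.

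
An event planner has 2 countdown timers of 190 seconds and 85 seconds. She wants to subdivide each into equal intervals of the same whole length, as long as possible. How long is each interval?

5 seconds

The interval must divide each timer length; the longest such is the gcd.
190 = 2 × 5 × 19
85 = 5 × 17
gcd(190, 85) = 5.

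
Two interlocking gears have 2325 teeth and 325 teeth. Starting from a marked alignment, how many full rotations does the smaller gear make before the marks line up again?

93 rotations

The first common completion time is the LCM of the periods.
2325 = 3 × 5^2 × 31
325 = 5^2 × 13
LCM(2325, 325) = 3 × 5^2 × 13 × 31 = 30225.
Rotations for period 325: 30225 / 325 = 93.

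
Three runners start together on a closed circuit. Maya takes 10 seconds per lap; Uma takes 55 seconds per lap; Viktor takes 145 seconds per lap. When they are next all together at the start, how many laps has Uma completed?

They are all back at their starting positions together after one LCM of the periods.
10 = 2 × 5
55 = 5 × 11
145 = 5 × 29
LCM(10, 55, 145) = 2 × 5 × 11 × 29 = 3190.
Laps for period 55: 3190 / 55 = 58.

58 laps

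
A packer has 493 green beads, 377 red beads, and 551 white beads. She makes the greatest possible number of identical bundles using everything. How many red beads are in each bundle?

13

Number of bundles = gcd(493, 377, 551).
493 = 17 × 29
377 = 13 × 29
551 = 19 × 29
gcd(493, 377, 551) = 29.
red beads per bundle = 377 / 29 = 13.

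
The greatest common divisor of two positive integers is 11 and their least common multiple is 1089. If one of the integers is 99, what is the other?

121

For two integers, gcd × lcm = product, so the other is (11 × 1089) / 99 = 11979 / 99 = 121.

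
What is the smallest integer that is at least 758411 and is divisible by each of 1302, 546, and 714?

863226

The integer must be a common multiple of 1302, 546, and 714, so a multiple of their LCM.
1302 = 2 × 3 × 7 × 31
546 = 2 × 3 × 7 × 13
714 = 2 × 3 × 7 × 17
LCM(1302, 546, 714) = 2 × 3 × 7 × 13 × 17 × 31 = 287742.
Smallest multiple of 287742 that is ≥ 758411: ⌈758411/287742⌉ × 287742 = 3 × 287742 = 863226.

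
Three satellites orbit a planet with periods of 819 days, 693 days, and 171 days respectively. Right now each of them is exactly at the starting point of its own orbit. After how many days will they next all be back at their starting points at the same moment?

171171 days

They coincide at every common multiple of the periods; the first is the LCM.
819 = 3^2 × 7 × 13
693 = 3^2 × 7 × 11
171 = 3^2 × 19
LCM(819, 693, 171) = 3^2 × 7 × 11 × 13 × 19 = 171171.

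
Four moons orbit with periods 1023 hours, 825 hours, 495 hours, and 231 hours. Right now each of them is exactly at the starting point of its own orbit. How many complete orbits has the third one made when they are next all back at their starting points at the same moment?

They are all back at their starting positions together after one LCM of the periods.
1023 = 3 × 11 × 31
825 = 3 × 5^2 × 11
495 = 3^2 × 5 × 11
231 = 3 × 7 × 11
LCM(1023, 825, 495, 231) = 3^2 × 5^2 × 7 × 11 × 31 = 537075.
Orbits for period 495: 537075 / 495 = 1085.

1085 orbits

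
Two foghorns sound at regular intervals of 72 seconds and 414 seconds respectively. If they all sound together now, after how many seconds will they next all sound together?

1656 seconds

They coincide at every common multiple of the periods; the first is the LCM.
72 = 2^3 × 3^2
414 = 2 × 3^2 × 23
LCM(72, 414) = 2^3 × 3^2 × 23 = 1656.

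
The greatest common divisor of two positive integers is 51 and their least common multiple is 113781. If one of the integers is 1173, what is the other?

4947

For two integers, gcd × lcm = product, so the other is (51 × 113781) / 1173 = 5802831 / 1173 = 4947.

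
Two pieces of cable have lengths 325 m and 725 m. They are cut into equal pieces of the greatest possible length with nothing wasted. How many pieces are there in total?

42

Piece length = gcd(325, 725).
325 = 5^2 × 13
725 = 5^2 × 29
gcd(325, 725) = 5^2 = 25.
Total pieces = 325/25 + 725/25 = 13 + 29 = 42.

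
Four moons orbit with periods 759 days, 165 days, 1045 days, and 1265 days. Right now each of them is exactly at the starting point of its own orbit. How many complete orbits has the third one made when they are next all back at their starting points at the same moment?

69 orbits

They are all back at their starting positions together after one LCM of the periods.
759 = 3 × 11 × 23
165 = 3 × 5 × 11
1045 = 5 × 11 × 19
1265 = 5 × 11 × 23
LCM(759, 165, 1045, 1265) = 3 × 5 × 11 × 19 × 23 = 72105.
Orbits for period 1045: 72105 / 1045 = 69.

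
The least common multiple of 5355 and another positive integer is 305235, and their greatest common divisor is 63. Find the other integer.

3591

gcd × lcm = product of the two integers, so the other integer is (63 × 305235) / 5355 = 3591.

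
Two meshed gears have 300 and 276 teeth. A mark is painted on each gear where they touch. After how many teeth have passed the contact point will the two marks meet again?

The first simultaneous occurrence is after LCM of the individual periods.
300 = 2^2 × 3 × 5^2
276 = 2^2 × 3 × 23
LCM(300, 276) = 2^2 × 3 × 5^2 × 23 = 6900.

6900 teeth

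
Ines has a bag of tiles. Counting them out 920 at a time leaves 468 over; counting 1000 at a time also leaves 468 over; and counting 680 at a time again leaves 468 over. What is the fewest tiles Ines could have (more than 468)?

391468

N − 468 must be a common multiple of 920, 1000, and 680.
920 = 2^3 × 5 × 23
1000 = 2^3 × 5^3
680 = 2^3 × 5 × 17
LCM(920, 1000, 680) = 2^3 × 5^3 × 17 × 23 = 391000.
Smallest N > 468 is LCM + 468 = 391000 + 468 = 391468.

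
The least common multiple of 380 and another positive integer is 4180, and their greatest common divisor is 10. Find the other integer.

gcd × lcm = product of the two integers, so the other integer is (10 × 4180) / 380 = 110.

110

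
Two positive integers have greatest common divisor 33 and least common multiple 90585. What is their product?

For any two positive integers, gcd × lcm = product = 33 × 90585 = 2989305.

2989305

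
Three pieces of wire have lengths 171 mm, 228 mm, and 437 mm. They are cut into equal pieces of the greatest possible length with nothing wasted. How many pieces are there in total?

Piece length = gcd(171, 228, 437).
171 = 3^2 × 19
228 = 2^2 × 3 × 19
437 = 19 × 23
gcd(171, 228, 437) = 19.
Total pieces = 171/19 + 228/19 + 437/19 = 9 + 12 + 23 = 44.

44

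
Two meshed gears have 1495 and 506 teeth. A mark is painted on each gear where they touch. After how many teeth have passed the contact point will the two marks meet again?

The first simultaneous occurrence is after LCM of the individual periods.
1495 = 5 × 13 × 23
506 = 2 × 11 × 23
LCM(1495, 506) = 2 × 5 × 11 × 13 × 23 = 32890.

32890 teeth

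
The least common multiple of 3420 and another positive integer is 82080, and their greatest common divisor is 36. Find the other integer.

gcd × lcm = product of the two integers, so the other integer is (36 × 82080) / 3420 = 864.

864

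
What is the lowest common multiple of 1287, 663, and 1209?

1287 = 3^2 × 11 × 13
663 = 3 × 13 × 17
1209 = 3 × 13 × 31
LCM(1287, 663, 1209) = 3^2 × 11 × 13 × 17 × 31 = 678249.

678249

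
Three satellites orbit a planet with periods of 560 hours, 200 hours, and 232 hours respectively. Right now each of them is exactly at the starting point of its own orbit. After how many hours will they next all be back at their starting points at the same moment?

81200 hours

They coincide at every common multiple of the periods; the first is the LCM.
560 = 2^4 × 5 × 7
200 = 2^3 × 5^2
232 = 2^3 × 29
LCM(560, 200, 232) = 2^4 × 5^2 × 7 × 29 = 81200.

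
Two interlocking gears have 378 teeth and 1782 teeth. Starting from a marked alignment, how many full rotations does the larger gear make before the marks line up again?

7 rotations

They are all back at their starting positions together after one LCM of the periods.
378 = 2 × 3^3 × 7
1782 = 2 × 3^4 × 11
LCM(378, 1782) = 2 × 3^4 × 7 × 11 = 12474.
Rotations for period 1782: 12474 / 1782 = 7.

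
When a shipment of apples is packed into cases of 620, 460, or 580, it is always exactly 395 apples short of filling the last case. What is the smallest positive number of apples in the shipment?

413145

Being 395 short of a full case of size k means N ≡ −395 (mod k), i.e. N + 395 is a multiple of each size.
620 = 2^2 × 5 × 31
460 = 2^2 × 5 × 23
580 = 2^2 × 5 × 29
LCM(620, 460, 580) = 2^2 × 5 × 23 × 29 × 31 = 413540.
Smallest positive N is 413540 − 395 = 413145.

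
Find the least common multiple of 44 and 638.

1276

44 = 2^2 × 11
638 = 2 × 11 × 29
LCM(44, 638) = 2^2 × 11 × 29 = 1276.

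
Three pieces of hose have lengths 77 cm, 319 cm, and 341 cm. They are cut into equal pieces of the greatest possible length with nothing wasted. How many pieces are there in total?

67

Piece length = gcd(77, 319, 341).
77 = 7 × 11
319 = 11 × 29
341 = 11 × 31
gcd(77, 319, 341) = 11.
Total pieces = 77/11 + 319/11 + 341/11 = 7 + 29 + 31 = 67.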